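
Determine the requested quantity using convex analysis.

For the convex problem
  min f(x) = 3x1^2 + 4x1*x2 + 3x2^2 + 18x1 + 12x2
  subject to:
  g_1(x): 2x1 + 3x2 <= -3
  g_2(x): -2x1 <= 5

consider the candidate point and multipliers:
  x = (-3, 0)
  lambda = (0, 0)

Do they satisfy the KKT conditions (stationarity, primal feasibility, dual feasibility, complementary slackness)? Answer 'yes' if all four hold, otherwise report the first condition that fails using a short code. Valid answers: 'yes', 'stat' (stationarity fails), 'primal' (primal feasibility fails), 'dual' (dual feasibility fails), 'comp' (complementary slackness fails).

Gradient of f: grad f(x) = Q x + c = (0, 0)
Constraint values g_i(x) = a_i^T x - b_i:
  g_1((-3, 0)) = -3
  g_2((-3, 0)) = 1
Stationarity residual: grad f(x) + sum_i lambda_i a_i = (0, 0)
  -> stationarity OK
Primal feasibility (all g_i <= 0): FAILS
Dual feasibility (all lambda_i >= 0): OK
Complementary slackness (lambda_i * g_i(x) = 0 for all i): OK

Verdict: the first failing condition is primal_feasibility -> primal.

primal


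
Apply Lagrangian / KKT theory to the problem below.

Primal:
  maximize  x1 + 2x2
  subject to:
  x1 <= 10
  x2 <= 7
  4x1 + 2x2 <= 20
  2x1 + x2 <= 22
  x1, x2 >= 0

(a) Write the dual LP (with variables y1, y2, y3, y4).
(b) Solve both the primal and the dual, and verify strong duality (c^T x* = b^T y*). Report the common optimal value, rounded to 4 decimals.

The standard primal-dual pair for 'max c^T x s.t. A x <= b, x >= 0' is:
  Dual:  min b^T y  s.t.  A^T y >= c,  y >= 0.

So the dual LP is:
  minimize  10y1 + 7y2 + 20y3 + 22y4
  subject to:
    y1 + 4y3 + 2y4 >= 1
    y2 + 2y3 + y4 >= 2
    y1, y2, y3, y4 >= 0

Solving the primal: x* = (1.5, 7).
  primal value c^T x* = 15.5.
Solving the dual: y* = (0, 1.5, 0.25, 0).
  dual value b^T y* = 15.5.
Strong duality: c^T x* = b^T y*. Confirmed.

15.5


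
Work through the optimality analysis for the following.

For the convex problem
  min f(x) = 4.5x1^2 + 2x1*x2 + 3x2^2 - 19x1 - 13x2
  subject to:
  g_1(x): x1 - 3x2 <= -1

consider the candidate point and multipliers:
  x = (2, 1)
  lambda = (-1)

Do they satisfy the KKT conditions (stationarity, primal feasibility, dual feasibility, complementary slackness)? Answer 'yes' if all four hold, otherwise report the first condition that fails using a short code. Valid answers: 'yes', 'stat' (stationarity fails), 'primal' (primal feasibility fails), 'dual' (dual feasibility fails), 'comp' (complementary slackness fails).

Gradient of f: grad f(x) = Q x + c = (1, -3)
Constraint values g_i(x) = a_i^T x - b_i:
  g_1((2, 1)) = 0
Stationarity residual: grad f(x) + sum_i lambda_i a_i = (0, 0)
  -> stationarity OK
Primal feasibility (all g_i <= 0): OK
Dual feasibility (all lambda_i >= 0): FAILS
Complementary slackness (lambda_i * g_i(x) = 0 for all i): OK

Verdict: the first failing condition is dual_feasibility -> dual.

dual


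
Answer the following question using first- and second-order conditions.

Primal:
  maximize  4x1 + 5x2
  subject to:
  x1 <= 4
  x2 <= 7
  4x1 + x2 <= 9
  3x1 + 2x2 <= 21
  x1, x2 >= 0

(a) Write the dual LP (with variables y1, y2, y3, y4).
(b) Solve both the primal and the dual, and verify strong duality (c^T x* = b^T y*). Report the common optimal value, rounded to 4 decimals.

The standard primal-dual pair for 'max c^T x s.t. A x <= b, x >= 0' is:
  Dual:  min b^T y  s.t.  A^T y >= c,  y >= 0.

So the dual LP is:
  minimize  4y1 + 7y2 + 9y3 + 21y4
  subject to:
    y1 + 4y3 + 3y4 >= 4
    y2 + y3 + 2y4 >= 5
    y1, y2, y3, y4 >= 0

Solving the primal: x* = (0.5, 7).
  primal value c^T x* = 37.
Solving the dual: y* = (0, 4, 1, 0).
  dual value b^T y* = 37.
Strong duality: c^T x* = b^T y*. Confirmed.

37


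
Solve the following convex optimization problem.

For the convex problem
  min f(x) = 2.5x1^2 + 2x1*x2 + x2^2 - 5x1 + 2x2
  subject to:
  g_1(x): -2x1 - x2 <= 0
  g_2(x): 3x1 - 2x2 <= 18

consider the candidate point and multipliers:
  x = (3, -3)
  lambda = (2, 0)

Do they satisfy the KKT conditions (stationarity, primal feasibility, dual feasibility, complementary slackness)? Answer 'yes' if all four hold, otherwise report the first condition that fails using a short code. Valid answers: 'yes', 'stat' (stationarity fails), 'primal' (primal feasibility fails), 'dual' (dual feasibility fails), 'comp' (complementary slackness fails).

Gradient of f: grad f(x) = Q x + c = (4, 2)
Constraint values g_i(x) = a_i^T x - b_i:
  g_1((3, -3)) = -3
  g_2((3, -3)) = -3
Stationarity residual: grad f(x) + sum_i lambda_i a_i = (0, 0)
  -> stationarity OK
Primal feasibility (all g_i <= 0): OK
Dual feasibility (all lambda_i >= 0): OK
Complementary slackness (lambda_i * g_i(x) = 0 for all i): FAILS

Verdict: the first failing condition is complementary_slackness -> comp.

comp


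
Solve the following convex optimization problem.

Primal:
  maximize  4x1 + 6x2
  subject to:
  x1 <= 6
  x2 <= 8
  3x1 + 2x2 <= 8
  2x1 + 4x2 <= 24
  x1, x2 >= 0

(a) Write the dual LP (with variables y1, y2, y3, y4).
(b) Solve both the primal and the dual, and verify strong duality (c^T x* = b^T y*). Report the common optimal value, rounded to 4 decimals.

The standard primal-dual pair for 'max c^T x s.t. A x <= b, x >= 0' is:
  Dual:  min b^T y  s.t.  A^T y >= c,  y >= 0.

So the dual LP is:
  minimize  6y1 + 8y2 + 8y3 + 24y4
  subject to:
    y1 + 3y3 + 2y4 >= 4
    y2 + 2y3 + 4y4 >= 6
    y1, y2, y3, y4 >= 0

Solving the primal: x* = (0, 4).
  primal value c^T x* = 24.
Solving the dual: y* = (0, 0, 3, 0).
  dual value b^T y* = 24.
Strong duality: c^T x* = b^T y*. Confirmed.

24


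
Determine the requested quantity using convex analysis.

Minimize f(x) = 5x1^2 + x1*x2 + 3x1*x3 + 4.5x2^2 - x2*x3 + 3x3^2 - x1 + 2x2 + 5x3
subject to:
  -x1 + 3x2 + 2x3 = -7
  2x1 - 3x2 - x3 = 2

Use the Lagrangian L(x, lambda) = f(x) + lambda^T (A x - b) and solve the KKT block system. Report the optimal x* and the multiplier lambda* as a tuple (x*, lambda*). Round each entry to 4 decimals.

Form the Lagrangian:
  L(x, lambda) = (1/2) x^T Q x + c^T x + lambda^T (A x - b)
Stationarity (grad_x L = 0): Q x + c + A^T lambda = 0.
Primal feasibility: A x = b.

This gives the KKT block system:
  [ Q   A^T ] [ x     ]   [-c ]
  [ A    0  ] [ lambda ] = [ b ]

Solving the linear system:
  x*      = (-1.1739, -0.1739, -3.8261)
  lambda* = (22.3333, 23.3623)
  f(x*)   = 45.6522

x* = (-1.1739, -0.1739, -3.8261), lambda* = (22.3333, 23.3623)


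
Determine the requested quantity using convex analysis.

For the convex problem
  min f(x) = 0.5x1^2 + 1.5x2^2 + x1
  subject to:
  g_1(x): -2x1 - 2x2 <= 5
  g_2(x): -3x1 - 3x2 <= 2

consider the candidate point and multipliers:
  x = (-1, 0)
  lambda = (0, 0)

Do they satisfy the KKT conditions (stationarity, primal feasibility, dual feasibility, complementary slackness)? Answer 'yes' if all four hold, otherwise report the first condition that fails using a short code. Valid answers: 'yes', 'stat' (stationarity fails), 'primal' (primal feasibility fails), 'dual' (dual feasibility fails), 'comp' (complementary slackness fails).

Gradient of f: grad f(x) = Q x + c = (0, 0)
Constraint values g_i(x) = a_i^T x - b_i:
  g_1((-1, 0)) = -3
  g_2((-1, 0)) = 1
Stationarity residual: grad f(x) + sum_i lambda_i a_i = (0, 0)
  -> stationarity OK
Primal feasibility (all g_i <= 0): FAILS
Dual feasibility (all lambda_i >= 0): OK
Complementary slackness (lambda_i * g_i(x) = 0 for all i): OK

Verdict: the first failing condition is primal_feasibility -> primal.

primal


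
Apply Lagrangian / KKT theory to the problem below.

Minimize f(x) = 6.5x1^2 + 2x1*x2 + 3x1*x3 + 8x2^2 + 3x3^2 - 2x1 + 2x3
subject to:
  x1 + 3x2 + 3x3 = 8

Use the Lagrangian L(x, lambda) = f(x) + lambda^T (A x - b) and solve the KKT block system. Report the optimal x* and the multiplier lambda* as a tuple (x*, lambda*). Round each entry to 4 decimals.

Form the Lagrangian:
  L(x, lambda) = (1/2) x^T Q x + c^T x + lambda^T (A x - b)
Stationarity (grad_x L = 0): Q x + c + A^T lambda = 0.
Primal feasibility: A x = b.

This gives the KKT block system:
  [ Q   A^T ] [ x     ]   [-c ]
  [ A    0  ] [ lambda ] = [ b ]

Solving the linear system:
  x*      = (-0.0704, 0.8214, 1.8688)
  lambda* = (-4.3338)
  f(x*)   = 19.2742

x* = (-0.0704, 0.8214, 1.8688), lambda* = (-4.3338)


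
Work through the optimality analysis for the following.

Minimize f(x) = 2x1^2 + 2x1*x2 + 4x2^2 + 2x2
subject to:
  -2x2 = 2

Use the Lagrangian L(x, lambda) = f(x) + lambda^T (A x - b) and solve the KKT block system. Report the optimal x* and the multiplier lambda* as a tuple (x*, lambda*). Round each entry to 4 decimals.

Form the Lagrangian:
  L(x, lambda) = (1/2) x^T Q x + c^T x + lambda^T (A x - b)
Stationarity (grad_x L = 0): Q x + c + A^T lambda = 0.
Primal feasibility: A x = b.

This gives the KKT block system:
  [ Q   A^T ] [ x     ]   [-c ]
  [ A    0  ] [ lambda ] = [ b ]

Solving the linear system:
  x*      = (0.5, -1)
  lambda* = (-2.5)
  f(x*)   = 1.5

x* = (0.5, -1), lambda* = (-2.5)


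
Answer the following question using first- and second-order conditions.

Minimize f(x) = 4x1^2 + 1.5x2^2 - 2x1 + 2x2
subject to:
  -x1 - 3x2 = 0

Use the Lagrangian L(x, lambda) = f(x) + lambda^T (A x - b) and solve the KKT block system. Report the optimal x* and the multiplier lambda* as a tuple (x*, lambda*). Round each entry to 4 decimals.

Form the Lagrangian:
  L(x, lambda) = (1/2) x^T Q x + c^T x + lambda^T (A x - b)
Stationarity (grad_x L = 0): Q x + c + A^T lambda = 0.
Primal feasibility: A x = b.

This gives the KKT block system:
  [ Q   A^T ] [ x     ]   [-c ]
  [ A    0  ] [ lambda ] = [ b ]

Solving the linear system:
  x*      = (0.32, -0.1067)
  lambda* = (0.56)
  f(x*)   = -0.4267

x* = (0.32, -0.1067), lambda* = (0.56)


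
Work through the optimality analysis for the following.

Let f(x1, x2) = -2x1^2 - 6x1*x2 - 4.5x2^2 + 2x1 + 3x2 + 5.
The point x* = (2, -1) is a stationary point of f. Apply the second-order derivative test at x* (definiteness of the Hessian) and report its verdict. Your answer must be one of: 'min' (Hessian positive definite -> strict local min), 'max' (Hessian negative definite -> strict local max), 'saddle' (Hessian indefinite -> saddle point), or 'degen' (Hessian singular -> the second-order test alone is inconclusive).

Compute the Hessian H = grad^2 f:
  H = [[-4, -6], [-6, -9]]
Verify stationarity: grad f(x*) = H x* + g = (0, 0).
Eigenvalues of H: -13, 0.
H has a zero eigenvalue (singular; negative semidefinite but not definite), so H is neither positive definite, negative definite, nor indefinite. The second-order test alone is inconclusive -> degen.
(Indeed, f is constant along the null direction of H through x*, so x* is not a strict local extremum.)

degen


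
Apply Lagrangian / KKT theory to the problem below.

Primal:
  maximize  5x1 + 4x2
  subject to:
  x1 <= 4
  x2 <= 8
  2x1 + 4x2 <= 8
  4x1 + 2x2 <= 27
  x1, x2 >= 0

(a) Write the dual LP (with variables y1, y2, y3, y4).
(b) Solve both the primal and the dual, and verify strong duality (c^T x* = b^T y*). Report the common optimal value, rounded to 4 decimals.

The standard primal-dual pair for 'max c^T x s.t. A x <= b, x >= 0' is:
  Dual:  min b^T y  s.t.  A^T y >= c,  y >= 0.

So the dual LP is:
  minimize  4y1 + 8y2 + 8y3 + 27y4
  subject to:
    y1 + 2y3 + 4y4 >= 5
    y2 + 4y3 + 2y4 >= 4
    y1, y2, y3, y4 >= 0

Solving the primal: x* = (4, 0).
  primal value c^T x* = 20.
Solving the dual: y* = (3, 0, 1, 0).
  dual value b^T y* = 20.
Strong duality: c^T x* = b^T y*. Confirmed.

20


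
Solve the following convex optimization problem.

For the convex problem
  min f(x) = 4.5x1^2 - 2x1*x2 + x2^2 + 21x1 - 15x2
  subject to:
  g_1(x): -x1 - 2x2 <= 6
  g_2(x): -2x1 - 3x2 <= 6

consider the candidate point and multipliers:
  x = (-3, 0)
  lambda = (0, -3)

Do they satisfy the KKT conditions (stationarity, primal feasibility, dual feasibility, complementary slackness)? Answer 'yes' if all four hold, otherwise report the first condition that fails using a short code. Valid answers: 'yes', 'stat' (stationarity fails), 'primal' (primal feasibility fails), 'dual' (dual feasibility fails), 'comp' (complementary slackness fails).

Gradient of f: grad f(x) = Q x + c = (-6, -9)
Constraint values g_i(x) = a_i^T x - b_i:
  g_1((-3, 0)) = -3
  g_2((-3, 0)) = 0
Stationarity residual: grad f(x) + sum_i lambda_i a_i = (0, 0)
  -> stationarity OK
Primal feasibility (all g_i <= 0): OK
Dual feasibility (all lambda_i >= 0): FAILS
Complementary slackness (lambda_i * g_i(x) = 0 for all i): OK

Verdict: the first failing condition is dual_feasibility -> dual.

dual


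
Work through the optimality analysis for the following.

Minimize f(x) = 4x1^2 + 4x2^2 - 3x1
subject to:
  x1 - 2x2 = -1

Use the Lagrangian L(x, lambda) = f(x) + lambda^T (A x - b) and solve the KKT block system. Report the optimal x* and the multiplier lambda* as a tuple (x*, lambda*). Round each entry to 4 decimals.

Form the Lagrangian:
  L(x, lambda) = (1/2) x^T Q x + c^T x + lambda^T (A x - b)
Stationarity (grad_x L = 0): Q x + c + A^T lambda = 0.
Primal feasibility: A x = b.

This gives the KKT block system:
  [ Q   A^T ] [ x     ]   [-c ]
  [ A    0  ] [ lambda ] = [ b ]

Solving the linear system:
  x*      = (0.1, 0.55)
  lambda* = (2.2)
  f(x*)   = 0.95

x* = (0.1, 0.55), lambda* = (2.2)


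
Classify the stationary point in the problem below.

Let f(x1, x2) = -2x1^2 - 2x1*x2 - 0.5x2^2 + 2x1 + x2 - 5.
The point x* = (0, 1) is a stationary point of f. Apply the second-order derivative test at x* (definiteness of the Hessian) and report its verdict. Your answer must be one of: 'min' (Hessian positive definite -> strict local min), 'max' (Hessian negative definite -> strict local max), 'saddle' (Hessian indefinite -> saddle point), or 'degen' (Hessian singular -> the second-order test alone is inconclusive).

Compute the Hessian H = grad^2 f:
  H = [[-4, -2], [-2, -1]]
Verify stationarity: grad f(x*) = H x* + g = (0, 0).
Eigenvalues of H: -5, 0.
H has a zero eigenvalue (singular; negative semidefinite but not definite), so H is neither positive definite, negative definite, nor indefinite. The second-order test alone is inconclusive -> degen.
(Indeed, f is constant along the null direction of H through x*, so x* is not a strict local extremum.)

degen


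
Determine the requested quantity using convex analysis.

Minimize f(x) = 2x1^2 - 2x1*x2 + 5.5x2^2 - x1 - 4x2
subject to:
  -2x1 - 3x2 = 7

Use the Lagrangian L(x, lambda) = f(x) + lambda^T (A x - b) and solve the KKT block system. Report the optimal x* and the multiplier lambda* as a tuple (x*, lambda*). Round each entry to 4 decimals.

Form the Lagrangian:
  L(x, lambda) = (1/2) x^T Q x + c^T x + lambda^T (A x - b)
Stationarity (grad_x L = 0): Q x + c + A^T lambda = 0.
Primal feasibility: A x = b.

This gives the KKT block system:
  [ Q   A^T ] [ x     ]   [-c ]
  [ A    0  ] [ lambda ] = [ b ]

Solving the linear system:
  x*      = (-2.0288, -0.9808)
  lambda* = (-3.5769)
  f(x*)   = 15.4952

x* = (-2.0288, -0.9808), lambda* = (-3.5769)


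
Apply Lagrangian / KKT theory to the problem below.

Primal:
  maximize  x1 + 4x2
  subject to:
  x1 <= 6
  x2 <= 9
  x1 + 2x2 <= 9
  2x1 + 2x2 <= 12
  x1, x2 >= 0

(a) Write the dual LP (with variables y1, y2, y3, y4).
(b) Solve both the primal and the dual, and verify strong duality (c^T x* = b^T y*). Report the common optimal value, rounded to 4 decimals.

The standard primal-dual pair for 'max c^T x s.t. A x <= b, x >= 0' is:
  Dual:  min b^T y  s.t.  A^T y >= c,  y >= 0.

So the dual LP is:
  minimize  6y1 + 9y2 + 9y3 + 12y4
  subject to:
    y1 + y3 + 2y4 >= 1
    y2 + 2y3 + 2y4 >= 4
    y1, y2, y3, y4 >= 0

Solving the primal: x* = (0, 4.5).
  primal value c^T x* = 18.
Solving the dual: y* = (0, 0, 2, 0).
  dual value b^T y* = 18.
Strong duality: c^T x* = b^T y*. Confirmed.

18


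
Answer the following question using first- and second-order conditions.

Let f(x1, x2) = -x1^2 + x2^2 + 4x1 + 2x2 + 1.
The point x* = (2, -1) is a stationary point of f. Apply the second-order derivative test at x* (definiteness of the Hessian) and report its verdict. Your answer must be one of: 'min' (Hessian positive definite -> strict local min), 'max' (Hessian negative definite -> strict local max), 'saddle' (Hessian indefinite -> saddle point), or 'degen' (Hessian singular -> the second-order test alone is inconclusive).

Compute the Hessian H = grad^2 f:
  H = [[-2, 0], [0, 2]]
Verify stationarity: grad f(x*) = H x* + g = (0, 0).
Eigenvalues of H: -2, 2.
Eigenvalues have mixed signs, so H is indefinite -> x* is a saddle point.

saddle


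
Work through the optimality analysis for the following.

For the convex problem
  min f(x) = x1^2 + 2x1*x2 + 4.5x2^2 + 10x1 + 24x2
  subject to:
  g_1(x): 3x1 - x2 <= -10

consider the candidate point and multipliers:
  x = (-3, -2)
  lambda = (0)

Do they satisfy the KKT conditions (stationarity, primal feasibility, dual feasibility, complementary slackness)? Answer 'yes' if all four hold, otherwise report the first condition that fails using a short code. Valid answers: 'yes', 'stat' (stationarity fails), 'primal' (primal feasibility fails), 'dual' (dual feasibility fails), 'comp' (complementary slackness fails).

Gradient of f: grad f(x) = Q x + c = (0, 0)
Constraint values g_i(x) = a_i^T x - b_i:
  g_1((-3, -2)) = 3
Stationarity residual: grad f(x) + sum_i lambda_i a_i = (0, 0)
  -> stationarity OK
Primal feasibility (all g_i <= 0): FAILS
Dual feasibility (all lambda_i >= 0): OK
Complementary slackness (lambda_i * g_i(x) = 0 for all i): OK

Verdict: the first failing condition is primal_feasibility -> primal.

primal


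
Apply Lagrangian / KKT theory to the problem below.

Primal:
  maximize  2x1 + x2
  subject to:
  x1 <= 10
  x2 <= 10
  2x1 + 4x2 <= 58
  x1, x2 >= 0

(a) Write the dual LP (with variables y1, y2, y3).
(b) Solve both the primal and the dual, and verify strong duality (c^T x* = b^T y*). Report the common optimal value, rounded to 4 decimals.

The standard primal-dual pair for 'max c^T x s.t. A x <= b, x >= 0' is:
  Dual:  min b^T y  s.t.  A^T y >= c,  y >= 0.

So the dual LP is:
  minimize  10y1 + 10y2 + 58y3
  subject to:
    y1 + 2y3 >= 2
    y2 + 4y3 >= 1
    y1, y2, y3 >= 0

Solving the primal: x* = (10, 9.5).
  primal value c^T x* = 29.5.
Solving the dual: y* = (1.5, 0, 0.25).
  dual value b^T y* = 29.5.
Strong duality: c^T x* = b^T y*. Confirmed.

29.5


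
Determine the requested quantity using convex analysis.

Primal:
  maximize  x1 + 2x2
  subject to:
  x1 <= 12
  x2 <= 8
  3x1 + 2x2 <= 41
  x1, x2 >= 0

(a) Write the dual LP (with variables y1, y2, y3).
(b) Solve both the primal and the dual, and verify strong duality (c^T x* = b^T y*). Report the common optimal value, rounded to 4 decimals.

The standard primal-dual pair for 'max c^T x s.t. A x <= b, x >= 0' is:
  Dual:  min b^T y  s.t.  A^T y >= c,  y >= 0.

So the dual LP is:
  minimize  12y1 + 8y2 + 41y3
  subject to:
    y1 + 3y3 >= 1
    y2 + 2y3 >= 2
    y1, y2, y3 >= 0

Solving the primal: x* = (8.3333, 8).
  primal value c^T x* = 24.3333.
Solving the dual: y* = (0, 1.3333, 0.3333).
  dual value b^T y* = 24.3333.
Strong duality: c^T x* = b^T y*. Confirmed.

24.3333


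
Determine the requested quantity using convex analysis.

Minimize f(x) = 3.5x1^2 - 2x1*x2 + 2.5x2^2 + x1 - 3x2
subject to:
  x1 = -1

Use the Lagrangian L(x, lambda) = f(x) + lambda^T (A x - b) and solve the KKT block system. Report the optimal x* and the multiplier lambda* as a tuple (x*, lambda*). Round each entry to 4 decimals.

Form the Lagrangian:
  L(x, lambda) = (1/2) x^T Q x + c^T x + lambda^T (A x - b)
Stationarity (grad_x L = 0): Q x + c + A^T lambda = 0.
Primal feasibility: A x = b.

This gives the KKT block system:
  [ Q   A^T ] [ x     ]   [-c ]
  [ A    0  ] [ lambda ] = [ b ]

Solving the linear system:
  x*      = (-1, 0.2)
  lambda* = (6.4)
  f(x*)   = 2.4

x* = (-1, 0.2), lambda* = (6.4)


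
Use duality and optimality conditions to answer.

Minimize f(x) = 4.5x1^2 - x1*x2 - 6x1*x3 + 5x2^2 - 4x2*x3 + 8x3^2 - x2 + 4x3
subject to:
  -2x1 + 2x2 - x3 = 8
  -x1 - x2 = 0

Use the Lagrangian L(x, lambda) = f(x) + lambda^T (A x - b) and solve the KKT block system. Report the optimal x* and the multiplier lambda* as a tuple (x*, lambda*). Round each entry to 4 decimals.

Form the Lagrangian:
  L(x, lambda) = (1/2) x^T Q x + c^T x + lambda^T (A x - b)
Stationarity (grad_x L = 0): Q x + c + A^T lambda = 0.
Primal feasibility: A x = b.

This gives the KKT block system:
  [ Q   A^T ] [ x     ]   [-c ]
  [ A    0  ] [ lambda ] = [ b ]

Solving the linear system:
  x*      = (-1.7509, 1.7509, -0.9966)
  lambda* = (-8.4437, 5.3584)
  f(x*)   = 30.9061

x* = (-1.7509, 1.7509, -0.9966), lambda* = (-8.4437, 5.3584)


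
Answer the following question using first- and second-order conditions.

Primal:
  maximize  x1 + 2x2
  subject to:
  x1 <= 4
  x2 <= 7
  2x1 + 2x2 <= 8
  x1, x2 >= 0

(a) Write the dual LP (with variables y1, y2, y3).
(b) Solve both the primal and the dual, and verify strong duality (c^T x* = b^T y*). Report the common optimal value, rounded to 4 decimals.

The standard primal-dual pair for 'max c^T x s.t. A x <= b, x >= 0' is:
  Dual:  min b^T y  s.t.  A^T y >= c,  y >= 0.

So the dual LP is:
  minimize  4y1 + 7y2 + 8y3
  subject to:
    y1 + 2y3 >= 1
    y2 + 2y3 >= 2
    y1, y2, y3 >= 0

Solving the primal: x* = (0, 4).
  primal value c^T x* = 8.
Solving the dual: y* = (0, 0, 1).
  dual value b^T y* = 8.
Strong duality: c^T x* = b^T y*. Confirmed.

8


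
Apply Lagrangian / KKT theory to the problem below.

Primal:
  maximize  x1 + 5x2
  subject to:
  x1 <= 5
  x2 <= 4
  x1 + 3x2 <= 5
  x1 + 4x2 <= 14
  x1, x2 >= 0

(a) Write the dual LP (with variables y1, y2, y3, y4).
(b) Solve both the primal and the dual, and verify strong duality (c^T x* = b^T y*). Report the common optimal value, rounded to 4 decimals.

The standard primal-dual pair for 'max c^T x s.t. A x <= b, x >= 0' is:
  Dual:  min b^T y  s.t.  A^T y >= c,  y >= 0.

So the dual LP is:
  minimize  5y1 + 4y2 + 5y3 + 14y4
  subject to:
    y1 + y3 + y4 >= 1
    y2 + 3y3 + 4y4 >= 5
    y1, y2, y3, y4 >= 0

Solving the primal: x* = (0, 1.6667).
  primal value c^T x* = 8.3333.
Solving the dual: y* = (0, 0, 1.6667, 0).
  dual value b^T y* = 8.3333.
Strong duality: c^T x* = b^T y*. Confirmed.

8.3333


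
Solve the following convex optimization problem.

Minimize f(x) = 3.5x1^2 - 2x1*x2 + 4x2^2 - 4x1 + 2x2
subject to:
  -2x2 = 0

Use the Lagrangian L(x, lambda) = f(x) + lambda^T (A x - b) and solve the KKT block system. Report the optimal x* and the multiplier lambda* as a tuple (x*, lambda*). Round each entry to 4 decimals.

Form the Lagrangian:
  L(x, lambda) = (1/2) x^T Q x + c^T x + lambda^T (A x - b)
Stationarity (grad_x L = 0): Q x + c + A^T lambda = 0.
Primal feasibility: A x = b.

This gives the KKT block system:
  [ Q   A^T ] [ x     ]   [-c ]
  [ A    0  ] [ lambda ] = [ b ]

Solving the linear system:
  x*      = (0.5714, 0)
  lambda* = (0.4286)
  f(x*)   = -1.1429

x* = (0.5714, 0), lambda* = (0.4286)


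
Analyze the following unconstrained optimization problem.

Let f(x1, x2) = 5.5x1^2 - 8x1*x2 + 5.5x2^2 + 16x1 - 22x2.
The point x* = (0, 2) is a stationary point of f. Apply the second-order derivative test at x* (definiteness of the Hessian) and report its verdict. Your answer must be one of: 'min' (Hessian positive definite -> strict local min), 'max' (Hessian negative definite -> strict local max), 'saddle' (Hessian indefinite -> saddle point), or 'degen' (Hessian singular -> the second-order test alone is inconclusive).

Compute the Hessian H = grad^2 f:
  H = [[11, -8], [-8, 11]]
Verify stationarity: grad f(x*) = H x* + g = (0, 0).
Eigenvalues of H: 3, 19.
Both eigenvalues > 0, so H is positive definite -> x* is a strict local min.

min


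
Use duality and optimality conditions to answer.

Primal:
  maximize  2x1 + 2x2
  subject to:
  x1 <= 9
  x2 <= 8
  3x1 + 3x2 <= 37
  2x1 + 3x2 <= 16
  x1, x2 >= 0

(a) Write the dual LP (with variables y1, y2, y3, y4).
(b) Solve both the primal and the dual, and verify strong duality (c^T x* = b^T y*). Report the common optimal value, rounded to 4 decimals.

The standard primal-dual pair for 'max c^T x s.t. A x <= b, x >= 0' is:
  Dual:  min b^T y  s.t.  A^T y >= c,  y >= 0.

So the dual LP is:
  minimize  9y1 + 8y2 + 37y3 + 16y4
  subject to:
    y1 + 3y3 + 2y4 >= 2
    y2 + 3y3 + 3y4 >= 2
    y1, y2, y3, y4 >= 0

Solving the primal: x* = (8, 0).
  primal value c^T x* = 16.
Solving the dual: y* = (0, 0, 0, 1).
  dual value b^T y* = 16.
Strong duality: c^T x* = b^T y*. Confirmed.

16


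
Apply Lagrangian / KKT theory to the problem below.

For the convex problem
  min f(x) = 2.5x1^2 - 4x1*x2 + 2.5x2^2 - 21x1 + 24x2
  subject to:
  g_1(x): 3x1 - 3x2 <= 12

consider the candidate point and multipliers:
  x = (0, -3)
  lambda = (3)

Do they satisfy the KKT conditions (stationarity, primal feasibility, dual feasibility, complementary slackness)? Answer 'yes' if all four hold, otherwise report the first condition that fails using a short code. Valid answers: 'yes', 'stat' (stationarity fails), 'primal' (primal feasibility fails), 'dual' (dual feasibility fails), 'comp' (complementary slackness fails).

Gradient of f: grad f(x) = Q x + c = (-9, 9)
Constraint values g_i(x) = a_i^T x - b_i:
  g_1((0, -3)) = -3
Stationarity residual: grad f(x) + sum_i lambda_i a_i = (0, 0)
  -> stationarity OK
Primal feasibility (all g_i <= 0): OK
Dual feasibility (all lambda_i >= 0): OK
Complementary slackness (lambda_i * g_i(x) = 0 for all i): FAILS

Verdict: the first failing condition is complementary_slackness -> comp.

comp


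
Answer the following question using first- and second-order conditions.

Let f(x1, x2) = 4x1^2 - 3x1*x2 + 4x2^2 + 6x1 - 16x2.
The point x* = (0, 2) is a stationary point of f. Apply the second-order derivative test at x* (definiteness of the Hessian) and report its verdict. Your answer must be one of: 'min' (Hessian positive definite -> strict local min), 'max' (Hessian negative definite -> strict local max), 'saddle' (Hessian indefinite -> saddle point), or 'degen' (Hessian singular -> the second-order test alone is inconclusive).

Compute the Hessian H = grad^2 f:
  H = [[8, -3], [-3, 8]]
Verify stationarity: grad f(x*) = H x* + g = (0, 0).
Eigenvalues of H: 5, 11.
Both eigenvalues > 0, so H is positive definite -> x* is a strict local min.

min


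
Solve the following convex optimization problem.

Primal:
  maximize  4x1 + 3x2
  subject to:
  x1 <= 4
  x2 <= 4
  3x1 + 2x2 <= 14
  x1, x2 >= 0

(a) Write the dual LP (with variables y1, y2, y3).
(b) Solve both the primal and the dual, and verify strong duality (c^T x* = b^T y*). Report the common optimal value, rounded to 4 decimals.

The standard primal-dual pair for 'max c^T x s.t. A x <= b, x >= 0' is:
  Dual:  min b^T y  s.t.  A^T y >= c,  y >= 0.

So the dual LP is:
  minimize  4y1 + 4y2 + 14y3
  subject to:
    y1 + 3y3 >= 4
    y2 + 2y3 >= 3
    y1, y2, y3 >= 0

Solving the primal: x* = (2, 4).
  primal value c^T x* = 20.
Solving the dual: y* = (0, 0.3333, 1.3333).
  dual value b^T y* = 20.
Strong duality: c^T x* = b^T y*. Confirmed.

20


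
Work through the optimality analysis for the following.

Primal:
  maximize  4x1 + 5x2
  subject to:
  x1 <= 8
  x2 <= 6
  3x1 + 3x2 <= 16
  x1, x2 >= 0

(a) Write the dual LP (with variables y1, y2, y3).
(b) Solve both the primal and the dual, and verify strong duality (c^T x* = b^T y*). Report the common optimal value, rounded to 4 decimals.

The standard primal-dual pair for 'max c^T x s.t. A x <= b, x >= 0' is:
  Dual:  min b^T y  s.t.  A^T y >= c,  y >= 0.

So the dual LP is:
  minimize  8y1 + 6y2 + 16y3
  subject to:
    y1 + 3y3 >= 4
    y2 + 3y3 >= 5
    y1, y2, y3 >= 0

Solving the primal: x* = (0, 5.3333).
  primal value c^T x* = 26.6667.
Solving the dual: y* = (0, 0, 1.6667).
  dual value b^T y* = 26.6667.
Strong duality: c^T x* = b^T y*. Confirmed.

26.6667


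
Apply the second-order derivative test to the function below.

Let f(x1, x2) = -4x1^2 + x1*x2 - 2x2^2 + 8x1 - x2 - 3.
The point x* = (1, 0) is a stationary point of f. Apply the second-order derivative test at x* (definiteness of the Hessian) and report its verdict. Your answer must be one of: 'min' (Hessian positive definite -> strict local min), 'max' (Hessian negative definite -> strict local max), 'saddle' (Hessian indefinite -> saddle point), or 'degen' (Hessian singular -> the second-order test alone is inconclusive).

Compute the Hessian H = grad^2 f:
  H = [[-8, 1], [1, -4]]
Verify stationarity: grad f(x*) = H x* + g = (0, 0).
Eigenvalues of H: -8.2361, -3.7639.
Both eigenvalues < 0, so H is negative definite -> x* is a strict local max.

max


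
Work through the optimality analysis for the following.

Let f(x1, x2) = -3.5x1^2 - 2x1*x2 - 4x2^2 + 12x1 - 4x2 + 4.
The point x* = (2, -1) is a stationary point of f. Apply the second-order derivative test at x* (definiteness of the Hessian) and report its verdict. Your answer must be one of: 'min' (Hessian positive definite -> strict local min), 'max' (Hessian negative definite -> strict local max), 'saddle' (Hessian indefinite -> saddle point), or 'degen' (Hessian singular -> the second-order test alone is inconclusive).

Compute the Hessian H = grad^2 f:
  H = [[-7, -2], [-2, -8]]
Verify stationarity: grad f(x*) = H x* + g = (0, 0).
Eigenvalues of H: -9.5616, -5.4384.
Both eigenvalues < 0, so H is negative definite -> x* is a strict local max.

max


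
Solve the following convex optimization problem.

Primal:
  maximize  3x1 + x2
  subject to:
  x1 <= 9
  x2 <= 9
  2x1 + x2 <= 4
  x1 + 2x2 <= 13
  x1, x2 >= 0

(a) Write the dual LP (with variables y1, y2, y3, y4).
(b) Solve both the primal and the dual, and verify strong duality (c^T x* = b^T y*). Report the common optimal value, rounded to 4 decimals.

The standard primal-dual pair for 'max c^T x s.t. A x <= b, x >= 0' is:
  Dual:  min b^T y  s.t.  A^T y >= c,  y >= 0.

So the dual LP is:
  minimize  9y1 + 9y2 + 4y3 + 13y4
  subject to:
    y1 + 2y3 + y4 >= 3
    y2 + y3 + 2y4 >= 1
    y1, y2, y3, y4 >= 0

Solving the primal: x* = (2, 0).
  primal value c^T x* = 6.
Solving the dual: y* = (0, 0, 1.5, 0).
  dual value b^T y* = 6.
Strong duality: c^T x* = b^T y*. Confirmed.

6


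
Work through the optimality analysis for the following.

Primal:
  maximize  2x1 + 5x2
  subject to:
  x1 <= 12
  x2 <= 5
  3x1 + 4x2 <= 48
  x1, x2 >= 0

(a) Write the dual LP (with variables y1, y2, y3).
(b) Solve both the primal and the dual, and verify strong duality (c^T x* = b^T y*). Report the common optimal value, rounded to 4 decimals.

The standard primal-dual pair for 'max c^T x s.t. A x <= b, x >= 0' is:
  Dual:  min b^T y  s.t.  A^T y >= c,  y >= 0.

So the dual LP is:
  minimize  12y1 + 5y2 + 48y3
  subject to:
    y1 + 3y3 >= 2
    y2 + 4y3 >= 5
    y1, y2, y3 >= 0

Solving the primal: x* = (9.3333, 5).
  primal value c^T x* = 43.6667.
Solving the dual: y* = (0, 2.3333, 0.6667).
  dual value b^T y* = 43.6667.
Strong duality: c^T x* = b^T y*. Confirmed.

43.6667


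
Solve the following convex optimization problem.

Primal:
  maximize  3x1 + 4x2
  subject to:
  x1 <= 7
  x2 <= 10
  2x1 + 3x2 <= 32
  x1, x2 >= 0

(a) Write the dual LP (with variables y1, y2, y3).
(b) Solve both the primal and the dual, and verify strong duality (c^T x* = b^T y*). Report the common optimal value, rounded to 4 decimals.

The standard primal-dual pair for 'max c^T x s.t. A x <= b, x >= 0' is:
  Dual:  min b^T y  s.t.  A^T y >= c,  y >= 0.

So the dual LP is:
  minimize  7y1 + 10y2 + 32y3
  subject to:
    y1 + 2y3 >= 3
    y2 + 3y3 >= 4
    y1, y2, y3 >= 0

Solving the primal: x* = (7, 6).
  primal value c^T x* = 45.
Solving the dual: y* = (0.3333, 0, 1.3333).
  dual value b^T y* = 45.
Strong duality: c^T x* = b^T y*. Confirmed.

45


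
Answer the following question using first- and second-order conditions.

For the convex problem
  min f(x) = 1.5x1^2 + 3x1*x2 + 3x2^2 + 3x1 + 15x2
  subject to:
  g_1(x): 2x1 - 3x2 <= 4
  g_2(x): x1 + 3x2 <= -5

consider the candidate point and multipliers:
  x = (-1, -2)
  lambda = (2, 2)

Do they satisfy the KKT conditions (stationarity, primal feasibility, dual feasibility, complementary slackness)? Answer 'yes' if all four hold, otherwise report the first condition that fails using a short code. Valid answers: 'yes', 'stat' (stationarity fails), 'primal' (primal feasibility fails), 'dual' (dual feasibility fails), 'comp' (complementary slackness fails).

Gradient of f: grad f(x) = Q x + c = (-6, 0)
Constraint values g_i(x) = a_i^T x - b_i:
  g_1((-1, -2)) = 0
  g_2((-1, -2)) = -2
Stationarity residual: grad f(x) + sum_i lambda_i a_i = (0, 0)
  -> stationarity OK
Primal feasibility (all g_i <= 0): OK
Dual feasibility (all lambda_i >= 0): OK
Complementary slackness (lambda_i * g_i(x) = 0 for all i): FAILS

Verdict: the first failing condition is complementary_slackness -> comp.

comp


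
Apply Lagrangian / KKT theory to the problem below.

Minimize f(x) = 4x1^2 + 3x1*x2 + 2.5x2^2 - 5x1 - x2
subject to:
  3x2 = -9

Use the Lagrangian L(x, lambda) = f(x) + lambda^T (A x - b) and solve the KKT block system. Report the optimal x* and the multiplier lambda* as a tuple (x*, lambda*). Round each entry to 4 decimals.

Form the Lagrangian:
  L(x, lambda) = (1/2) x^T Q x + c^T x + lambda^T (A x - b)
Stationarity (grad_x L = 0): Q x + c + A^T lambda = 0.
Primal feasibility: A x = b.

This gives the KKT block system:
  [ Q   A^T ] [ x     ]   [-c ]
  [ A    0  ] [ lambda ] = [ b ]

Solving the linear system:
  x*      = (1.75, -3)
  lambda* = (3.5833)
  f(x*)   = 13.25

x* = (1.75, -3), lambda* = (3.5833)


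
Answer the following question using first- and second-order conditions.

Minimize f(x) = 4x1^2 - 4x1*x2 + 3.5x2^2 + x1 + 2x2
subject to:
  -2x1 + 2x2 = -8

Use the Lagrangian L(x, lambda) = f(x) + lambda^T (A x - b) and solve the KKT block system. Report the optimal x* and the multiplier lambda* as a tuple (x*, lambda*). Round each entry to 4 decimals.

Form the Lagrangian:
  L(x, lambda) = (1/2) x^T Q x + c^T x + lambda^T (A x - b)
Stationarity (grad_x L = 0): Q x + c + A^T lambda = 0.
Primal feasibility: A x = b.

This gives the KKT block system:
  [ Q   A^T ] [ x     ]   [-c ]
  [ A    0  ] [ lambda ] = [ b ]

Solving the linear system:
  x*      = (1.2857, -2.7143)
  lambda* = (11.0714)
  f(x*)   = 42.2143

x* = (1.2857, -2.7143), lambda* = (11.0714)


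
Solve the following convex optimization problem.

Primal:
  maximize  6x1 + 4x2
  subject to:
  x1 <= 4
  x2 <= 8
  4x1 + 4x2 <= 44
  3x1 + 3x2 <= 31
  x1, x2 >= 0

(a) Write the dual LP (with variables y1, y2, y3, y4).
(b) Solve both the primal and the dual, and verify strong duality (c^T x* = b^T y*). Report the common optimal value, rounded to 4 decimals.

The standard primal-dual pair for 'max c^T x s.t. A x <= b, x >= 0' is:
  Dual:  min b^T y  s.t.  A^T y >= c,  y >= 0.

So the dual LP is:
  minimize  4y1 + 8y2 + 44y3 + 31y4
  subject to:
    y1 + 4y3 + 3y4 >= 6
    y2 + 4y3 + 3y4 >= 4
    y1, y2, y3, y4 >= 0

Solving the primal: x* = (4, 6.3333).
  primal value c^T x* = 49.3333.
Solving the dual: y* = (2, 0, 0, 1.3333).
  dual value b^T y* = 49.3333.
Strong duality: c^T x* = b^T y*. Confirmed.

49.3333


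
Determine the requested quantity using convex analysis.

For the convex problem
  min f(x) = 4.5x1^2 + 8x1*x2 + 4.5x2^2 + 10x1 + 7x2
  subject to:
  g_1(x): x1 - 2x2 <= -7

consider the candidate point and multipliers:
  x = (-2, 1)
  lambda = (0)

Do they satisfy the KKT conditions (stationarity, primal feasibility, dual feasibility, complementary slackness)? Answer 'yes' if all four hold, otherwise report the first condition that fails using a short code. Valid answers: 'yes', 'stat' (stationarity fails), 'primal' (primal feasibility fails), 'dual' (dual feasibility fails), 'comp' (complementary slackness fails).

Gradient of f: grad f(x) = Q x + c = (0, 0)
Constraint values g_i(x) = a_i^T x - b_i:
  g_1((-2, 1)) = 3
Stationarity residual: grad f(x) + sum_i lambda_i a_i = (0, 0)
  -> stationarity OK
Primal feasibility (all g_i <= 0): FAILS
Dual feasibility (all lambda_i >= 0): OK
Complementary slackness (lambda_i * g_i(x) = 0 for all i): OK

Verdict: the first failing condition is primal_feasibility -> primal.

primal


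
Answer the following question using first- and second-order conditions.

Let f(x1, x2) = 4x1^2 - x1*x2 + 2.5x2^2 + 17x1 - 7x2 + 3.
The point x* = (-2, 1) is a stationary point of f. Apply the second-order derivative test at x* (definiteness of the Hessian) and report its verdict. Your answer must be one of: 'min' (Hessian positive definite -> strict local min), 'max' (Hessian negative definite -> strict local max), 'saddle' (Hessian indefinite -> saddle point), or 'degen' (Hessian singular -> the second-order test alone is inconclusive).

Compute the Hessian H = grad^2 f:
  H = [[8, -1], [-1, 5]]
Verify stationarity: grad f(x*) = H x* + g = (0, 0).
Eigenvalues of H: 4.6972, 8.3028.
Both eigenvalues > 0, so H is positive definite -> x* is a strict local min.

min


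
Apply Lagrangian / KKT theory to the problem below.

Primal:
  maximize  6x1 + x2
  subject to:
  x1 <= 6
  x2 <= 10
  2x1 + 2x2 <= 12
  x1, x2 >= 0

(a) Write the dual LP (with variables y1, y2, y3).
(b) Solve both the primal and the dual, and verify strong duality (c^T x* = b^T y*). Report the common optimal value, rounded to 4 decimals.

The standard primal-dual pair for 'max c^T x s.t. A x <= b, x >= 0' is:
  Dual:  min b^T y  s.t.  A^T y >= c,  y >= 0.

So the dual LP is:
  minimize  6y1 + 10y2 + 12y3
  subject to:
    y1 + 2y3 >= 6
    y2 + 2y3 >= 1
    y1, y2, y3 >= 0

Solving the primal: x* = (6, 0).
  primal value c^T x* = 36.
Solving the dual: y* = (5, 0, 0.5).
  dual value b^T y* = 36.
Strong duality: c^T x* = b^T y*. Confirmed.

36


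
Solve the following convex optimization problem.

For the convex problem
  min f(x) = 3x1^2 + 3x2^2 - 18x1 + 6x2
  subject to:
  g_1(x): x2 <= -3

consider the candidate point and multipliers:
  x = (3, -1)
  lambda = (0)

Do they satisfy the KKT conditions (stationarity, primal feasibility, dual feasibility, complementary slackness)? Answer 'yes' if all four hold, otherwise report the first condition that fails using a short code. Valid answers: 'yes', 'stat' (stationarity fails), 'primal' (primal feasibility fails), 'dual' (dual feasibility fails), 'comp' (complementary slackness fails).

Gradient of f: grad f(x) = Q x + c = (0, 0)
Constraint values g_i(x) = a_i^T x - b_i:
  g_1((3, -1)) = 2
Stationarity residual: grad f(x) + sum_i lambda_i a_i = (0, 0)
  -> stationarity OK
Primal feasibility (all g_i <= 0): FAILS
Dual feasibility (all lambda_i >= 0): OK
Complementary slackness (lambda_i * g_i(x) = 0 for all i): OK

Verdict: the first failing condition is primal_feasibility -> primal.

primal


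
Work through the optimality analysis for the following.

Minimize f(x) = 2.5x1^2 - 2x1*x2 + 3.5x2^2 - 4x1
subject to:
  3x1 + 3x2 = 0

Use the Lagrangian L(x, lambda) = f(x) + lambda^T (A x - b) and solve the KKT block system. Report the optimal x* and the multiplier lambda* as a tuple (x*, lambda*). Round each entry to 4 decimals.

Form the Lagrangian:
  L(x, lambda) = (1/2) x^T Q x + c^T x + lambda^T (A x - b)
Stationarity (grad_x L = 0): Q x + c + A^T lambda = 0.
Primal feasibility: A x = b.

This gives the KKT block system:
  [ Q   A^T ] [ x     ]   [-c ]
  [ A    0  ] [ lambda ] = [ b ]

Solving the linear system:
  x*      = (0.25, -0.25)
  lambda* = (0.75)
  f(x*)   = -0.5

x* = (0.25, -0.25), lambda* = (0.75)


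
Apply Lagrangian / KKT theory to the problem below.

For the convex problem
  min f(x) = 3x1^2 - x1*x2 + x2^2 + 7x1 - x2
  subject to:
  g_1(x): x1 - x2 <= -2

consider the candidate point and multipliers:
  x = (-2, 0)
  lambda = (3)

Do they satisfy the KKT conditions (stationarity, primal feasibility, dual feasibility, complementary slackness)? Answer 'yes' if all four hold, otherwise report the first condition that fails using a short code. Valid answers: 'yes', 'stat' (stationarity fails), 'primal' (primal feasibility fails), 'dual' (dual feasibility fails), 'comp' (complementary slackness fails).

Gradient of f: grad f(x) = Q x + c = (-5, 1)
Constraint values g_i(x) = a_i^T x - b_i:
  g_1((-2, 0)) = 0
Stationarity residual: grad f(x) + sum_i lambda_i a_i = (-2, -2)
  -> stationarity FAILS
Primal feasibility (all g_i <= 0): OK
Dual feasibility (all lambda_i >= 0): OK
Complementary slackness (lambda_i * g_i(x) = 0 for all i): OK

Verdict: the first failing condition is stationarity -> stat.

stat
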